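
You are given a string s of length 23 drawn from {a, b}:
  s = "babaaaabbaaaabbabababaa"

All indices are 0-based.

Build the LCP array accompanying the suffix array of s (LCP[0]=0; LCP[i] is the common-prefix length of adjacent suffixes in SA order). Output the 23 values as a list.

[0, 1, 2, 7, 3, 6, 2, 5, 1, 4, 3, 5, 2, 4, 0, 3, 8, 2, 5, 4, 6, 1, 3]

sorted suffixes:
  #0 SA[0]=22  'a'
  #1 SA[1]=21  'aa'
  #2 SA[2]=3  'aaaabbaaaabbabababaa'
  #3 SA[3]=9  'aaaabbabababaa'
  #4 SA[4]=4  'aaabbaaaabbabababaa'
  #5 SA[5]=10  'aaabbabababaa'
  #6 SA[6]=5  'aabbaaaabbabababaa'
  #7 SA[7]=11  'aabbabababaa'
  #8 SA[8]=19  'abaa'
  #9 SA[9]=1  'abaaaabbaaaabbabababaa'
  #10 SA[10]=17  'ababaa'
  #11 SA[11]=15  'abababaa'
  #12 SA[12]=6  'abbaaaabbabababaa'
  #13 SA[13]=12  'abbabababaa'
  #14 SA[14]=20  'baa'
  #15 SA[15]=2  'baaaabbaaaabbabababaa'
  #16 SA[16]=8  'baaaabbabababaa'
  #17 SA[17]=18  'babaa'
  #18 SA[18]=0  'babaaaabbaaaabbabababaa'
  #19 SA[19]=16  'bababaa'
  #20 SA[20]=14  'babababaa'
  #21 SA[21]=7  'bbaaaabbabababaa'
  #22 SA[22]=13  'bbabababaa'

SA = [22, 21, 3, 9, 4, 10, 5, 11, 19, 1, 17, 15, 6, 12, 20, 2, 8, 18, 0, 16, 14, 7, 13]
[i] adj suffixes → lcp
  [1] 22/21 → 1 ('a')
  [2] 21/3 → 2 ('aa')
  [3] 3/9 → 7 ('aaaabba')
  [4] 9/4 → 3 ('aaa')
  [5] 4/10 → 6 ('aaabba')
  [6] 10/5 → 2 ('aa')
  [7] 5/11 → 5 ('aabba')
  [8] 11/19 → 1 ('a')
  [9] 19/1 → 4 ('abaa')
  [10] 1/17 → 3 ('aba')
  [11] 17/15 → 5 ('ababa')
  [12] 15/6 → 2 ('ab')
  [13] 6/12 → 4 ('abba')
  [14] 12/20 → 0 ('')
  [15] 20/2 → 3 ('baa')
  [16] 2/8 → 8 ('baaaabba')
  [17] 8/18 → 2 ('ba')
  [18] 18/0 → 5 ('babaa')
  [19] 0/16 → 4 ('baba')
  [20] 16/14 → 6 ('bababa')
  [21] 14/7 → 1 ('b')
  [22] 7/13 → 3 ('bba')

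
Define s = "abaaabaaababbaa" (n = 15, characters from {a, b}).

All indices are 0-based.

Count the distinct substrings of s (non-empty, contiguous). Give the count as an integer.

sorted suffixes:
  #0 SA[0]=14  'a'
  #1 SA[1]=13  'aa'
  #2 SA[2]=2  'aaabaaababbaa'
  #3 SA[3]=6  'aaababbaa'
  #4 SA[4]=3  'aabaaababbaa'
  #5 SA[5]=7  'aababbaa'
  #6 SA[6]=0  'abaaabaaababbaa'
  #7 SA[7]=4  'abaaababbaa'
  #8 SA[8]=8  'ababbaa'
  #9 SA[9]=10  'abbaa'
  #10 SA[10]=12  'baa'
  #11 SA[11]=1  'baaabaaababbaa'
  #12 SA[12]=5  'baaababbaa'
  #13 SA[13]=9  'babbaa'
  #14 SA[14]=11  'bbaa'

SA = [14, 13, 2, 6, 3, 7, 0, 4, 8, 10, 12, 1, 5, 9, 11]
rank  pair      lcp
   1  s[14:],s[13:]  1  'a'
   2  s[13:],s[2:]  2  'aa'
   3  s[2:],s[6:]  5  'aaaba'
   4  s[6:],s[3:]  2  'aa'
   5  s[3:],s[7:]  4  'aaba'
   6  s[7:],s[0:]  1  'a'
   7  s[0:],s[4:]  7  'abaaaba'
   8  s[4:],s[8:]  3  'aba'
   9  s[8:],s[10:]  2  'ab'
  10  s[10:],s[12:]  0  ''
  11  s[12:],s[1:]  3  'baa'
  12  s[1:],s[5:]  6  'baaaba'
  13  s[5:],s[9:]  2  'ba'
  14  s[9:],s[11:]  1  'b'

n(n+1)/2 = 15·16/2 = 120
Σ LCP = 0 + 1 + 2 + 5 + 2 + 4 + 1 + 7 + 3 + 2 + 0 + 3 + 6 + 2 + 1 = 39
distinct = 120 − 39 = 81

81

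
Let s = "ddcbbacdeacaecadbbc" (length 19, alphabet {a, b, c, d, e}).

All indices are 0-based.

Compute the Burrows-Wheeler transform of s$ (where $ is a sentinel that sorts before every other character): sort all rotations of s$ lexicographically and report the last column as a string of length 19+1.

rank  rotation              last
    0  $ddcbbacdeacaecadbbc  c
    1  acaecadbbc$ddcbbacde  e
    2  acdeacaecadbbc$ddcbb  b
    3  adbbc$ddcbbacdeacaec  c
    4  aecadbbc$ddcbbacdeac  c
    5  bacdeacaecadbbc$ddcb  b
    6  bbacdeacaecadbbc$ddc  c
    7  bbc$ddcbbacdeacaecad  d
    8  bc$ddcbbacdeacaecadb  b
    9  c$ddcbbacdeacaecadbb  b
   10  cadbbc$ddcbbacdeacae  e
   11  caecadbbc$ddcbbacdea  a
   12  cbbacdeacaecadbbc$dd  d
   13  cdeacaecadbbc$ddcbba  a
   14  dbbc$ddcbbacdeacaeca  a
   15  dcbbacdeacaecadbbc$d  d
   16  ddcbbacdeacaecadbbc$  $
   17  deacaecadbbc$ddcbbac  c
   18  eacaecadbbc$ddcbbacd  d
   19  ecadbbc$ddcbbacdeaca  a

cebccbcdbbeadaad$cda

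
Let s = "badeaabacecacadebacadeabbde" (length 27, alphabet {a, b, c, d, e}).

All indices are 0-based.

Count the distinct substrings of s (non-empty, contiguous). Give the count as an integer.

333

rank | idx | suffix
   0 |   4 | aabacecacadebacadeabbde
   1 |   5 | abacecacadebacadeabbde
   2 |  22 | abbde
   3 |  17 | acadeabbde
   4 |  11 | acadebacadeabbde
   5 |   7 | acecacadebacadeabbde
   6 |   1 | adeaabacecacadebacadeabbde
   7 |  19 | adeabbde
   8 |  13 | adebacadeabbde
   9 |  16 | bacadeabbde
  10 |   6 | bacecacadebacadeabbde
  11 |   0 | badeaabacecacadebacadeabbde
  12 |  23 | bbde
  13 |  24 | bde
  14 |  10 | cacadebacadeabbde
  15 |  18 | cadeabbde
  16 |  12 | cadebacadeabbde
  17 |   8 | cecacadebacadeabbde
  18 |  25 | de
  19 |   2 | deaabacecacadebacadeabbde
  20 |  20 | deabbde
  21 |  14 | debacadeabbde
  22 |  26 | e
  23 |   3 | eaabacecacadebacadeabbde
  24 |  21 | eabbde
  25 |  15 | ebacadeabbde
  26 |   9 | ecacadebacadeabbde

SA = [4, 5, 22, 17, 11, 7, 1, 19, 13, 16, 6, 0, 23, 24, 10, 18, 12, 8, 25, 2, 20, 14, 26, 3, 21, 15, 9]
i: (SA[i-1],SA[i]) lcp shared
  1: (4,5) 1 'a'
  2: (5,22) 2 'ab'
  3: (22,17) 1 'a'
  4: (17,11) 5 'acade'
  5: (11,7) 2 'ac'
  6: (7,1) 1 'a'
  7: (1,19) 4 'adea'
  8: (19,13) 3 'ade'
  9: (13,16) 0 ''
  10: (16,6) 3 'bac'
  11: (6,0) 2 'ba'
  12: (0,23) 1 'b'
  13: (23,24) 1 'b'
  14: (24,10) 0 ''
  15: (10,18) 2 'ca'
  16: (18,12) 4 'cade'
  17: (12,8) 1 'c'
  18: (8,25) 0 ''
  19: (25,2) 2 'de'
  20: (2,20) 3 'dea'
  21: (20,14) 2 'de'
  22: (14,26) 0 ''
  23: (26,3) 1 'e'
  24: (3,21) 2 'ea'
  25: (21,15) 1 'e'
  26: (15,9) 1 'e'

n(n+1)/2 = 27·28/2 = 378
Σ LCP = 0 + 1 + 2 + 1 + 5 + 2 + 1 + 4 + 3 + 0 + 3 + 2 + 1 + 1 + 0 + 2 + 4 + 1 + 0 + 2 + 3 + 2 + 0 + 1 + 2 + 1 + 1 = 45
distinct = 378 − 45 = 333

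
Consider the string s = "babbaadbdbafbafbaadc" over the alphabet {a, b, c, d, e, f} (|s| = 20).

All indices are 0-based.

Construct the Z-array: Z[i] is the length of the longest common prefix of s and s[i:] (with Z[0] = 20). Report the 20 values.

[20, 0, 1, 2, 0, 0, 0, 1, 0, 2, 0, 0, 2, 0, 0, 2, 0, 0, 0, 0]

Z[0]=20
i=1: i≥r, start 0; Z[1]=0
i=2: i≥r, start 0; Z[2]=1 grow→box=[2,3)
i=3: i≥r, start 0; Z[3]=2 grow→box=[3,5)
i=4: min(r-i=1, Z[1]=0)=0; Z[4]=0
i=5: i≥r, start 0; Z[5]=0
i=6: i≥r, start 0; Z[6]=0
i=7: i≥r, start 0; Z[7]=1 grow→box=[7,8)
i=8: i≥r, start 0; Z[8]=0
i=9: i≥r, start 0; Z[9]=2 grow→box=[9,11)
i=10: min(r-i=1, Z[1]=0)=0; Z[10]=0
i=11: i≥r, start 0; Z[11]=0
i=12: i≥r, start 0; Z[12]=2 grow→box=[12,14)
i=13: min(r-i=1, Z[1]=0)=0; Z[13]=0
i=14: i≥r, start 0; Z[14]=0
i=15: i≥r, start 0; Z[15]=2 grow→box=[15,17)
i=16: min(r-i=1, Z[1]=0)=0; Z[16]=0
i=17: i≥r, start 0; Z[17]=0
i=18: i≥r, start 0; Z[18]=0
i=19: i≥r, start 0; Z[19]=0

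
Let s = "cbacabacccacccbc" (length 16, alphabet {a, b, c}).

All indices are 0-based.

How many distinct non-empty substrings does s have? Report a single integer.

rank | idx | suffix
   0 |   4 | abacccacccbc
   1 |   2 | acabacccacccbc
   2 |   6 | acccacccbc
   3 |  10 | acccbc
   4 |   1 | bacabacccacccbc
   5 |   5 | bacccacccbc
   6 |  14 | bc
   7 |  15 | c
   8 |   3 | cabacccacccbc
   9 |   9 | cacccbc
  10 |   0 | cbacabacccacccbc
  11 |  13 | cbc
  12 |   8 | ccacccbc
  13 |  12 | ccbc
  14 |   7 | cccacccbc
  15 |  11 | cccbc

SA = [4, 2, 6, 10, 1, 5, 14, 15, 3, 9, 0, 13, 8, 12, 7, 11]
[i] adj suffixes → lcp
  [1] 4/2 → 1 ('a')
  [2] 2/6 → 2 ('ac')
  [3] 6/10 → 4 ('accc')
  [4] 10/1 → 0 ('')
  [5] 1/5 → 3 ('bac')
  [6] 5/14 → 1 ('b')
  [7] 14/15 → 0 ('')
  [8] 15/3 → 1 ('c')
  [9] 3/9 → 2 ('ca')
  [10] 9/0 → 1 ('c')
  [11] 0/13 → 2 ('cb')
  [12] 13/8 → 1 ('c')
  [13] 8/12 → 2 ('cc')
  [14] 12/7 → 2 ('cc')
  [15] 7/11 → 3 ('ccc')

n(n+1)/2 = 16·17/2 = 136
Σ LCP = 0 + 1 + 2 + 4 + 0 + 3 + 1 + 0 + 1 + 2 + 1 + 2 + 1 + 2 + 2 + 3 = 25
distinct = 136 − 25 = 111

111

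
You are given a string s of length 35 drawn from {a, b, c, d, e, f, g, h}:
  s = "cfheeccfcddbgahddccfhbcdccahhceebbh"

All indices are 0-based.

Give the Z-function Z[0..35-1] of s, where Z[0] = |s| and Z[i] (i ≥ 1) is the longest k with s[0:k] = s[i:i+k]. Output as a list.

[35, 0, 0, 0, 0, 1, 2, 0, 1, 0, 0, 0, 0, 0, 0, 0, 0, 1, 3, 0, 0, 0, 1, 0, 1, 1, 0, 0, 0, 1, 0, 0, 0, 0, 0]

Z[0]=35
i=1: i≥r, start 0; Z[1]=0
i=2: i≥r, start 0; Z[2]=0
i=3: i≥r, start 0; Z[3]=0
i=4: i≥r, start 0; Z[4]=0
i=5: i≥r, start 0; Z[5]=1 scan→box=[5,6)
i=6: i≥r, start 0; Z[6]=2 scan→box=[6,8)
i=7: min(r-i=1, Z[1]=0)=0; Z[7]=0
i=8: i≥r, start 0; Z[8]=1 scan→box=[8,9)
i=9: i≥r, start 0; Z[9]=0
i=10: i≥r, start 0; Z[10]=0
i=11: i≥r, start 0; Z[11]=0
i=12: i≥r, start 0; Z[12]=0
i=13: i≥r, start 0; Z[13]=0
i=14: i≥r, start 0; Z[14]=0
i=15: i≥r, start 0; Z[15]=0
i=16: i≥r, start 0; Z[16]=0
i=17: i≥r, start 0; Z[17]=1 scan→box=[17,18)
i=18: i≥r, start 0; Z[18]=3 scan→box=[18,21)
i=19: min(r-i=2, Z[1]=0)=0; Z[19]=0
i=20: min(r-i=1, Z[2]=0)=0; Z[20]=0
i=21: i≥r, start 0; Z[21]=0
i=22: i≥r, start 0; Z[22]=1 scan→box=[22,23)
i=23: i≥r, start 0; Z[23]=0
i=24: i≥r, start 0; Z[24]=1 scan→box=[24,25)
i=25: i≥r, start 0; Z[25]=1 scan→box=[25,26)
i=26: i≥r, start 0; Z[26]=0
i=27: i≥r, start 0; Z[27]=0
i=28: i≥r, start 0; Z[28]=0
i=29: i≥r, start 0; Z[29]=1 scan→box=[29,30)
i=30: i≥r, start 0; Z[30]=0
i=31: i≥r, start 0; Z[31]=0
i=32: i≥r, start 0; Z[32]=0
i=33: i≥r, start 0; Z[33]=0
i=34: i≥r, start 0; Z[34]=0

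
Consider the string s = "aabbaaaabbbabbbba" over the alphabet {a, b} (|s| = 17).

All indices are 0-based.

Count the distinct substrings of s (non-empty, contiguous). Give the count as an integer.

sorted suffixes:
  #0 SA[0]=16  'a'
  #1 SA[1]=4  'aaaabbbabbbba'
  #2 SA[2]=5  'aaabbbabbbba'
  #3 SA[3]=0  'aabbaaaabbbabbbba'
  #4 SA[4]=6  'aabbbabbbba'
  #5 SA[5]=1  'abbaaaabbbabbbba'
  #6 SA[6]=7  'abbbabbbba'
  #7 SA[7]=11  'abbbba'
  #8 SA[8]=15  'ba'
  #9 SA[9]=3  'baaaabbbabbbba'
  #10 SA[10]=10  'babbbba'
  #11 SA[11]=14  'bba'
  #12 SA[12]=2  'bbaaaabbbabbbba'
  #13 SA[13]=9  'bbabbbba'
  #14 SA[14]=13  'bbba'
  #15 SA[15]=8  'bbbabbbba'
  #16 SA[16]=12  'bbbba'

SA = [16, 4, 5, 0, 6, 1, 7, 11, 15, 3, 10, 14, 2, 9, 13, 8, 12]
i: (SA[i-1],SA[i]) lcp shared
  1: (16,4) 1 'a'
  2: (4,5) 3 'aaa'
  3: (5,0) 2 'aa'
  4: (0,6) 4 'aabb'
  5: (6,1) 1 'a'
  6: (1,7) 3 'abb'
  7: (7,11) 4 'abbb'
  8: (11,15) 0 ''
  9: (15,3) 2 'ba'
  10: (3,10) 2 'ba'
  11: (10,14) 1 'b'
  12: (14,2) 3 'bba'
  13: (2,9) 3 'bba'
  14: (9,13) 2 'bb'
  15: (13,8) 4 'bbba'
  16: (8,12) 3 'bbb'

n(n+1)/2 = 17·18/2 = 153
Σ LCP = 0 + 1 + 3 + 2 + 4 + 1 + 3 + 4 + 0 + 2 + 2 + 1 + 3 + 3 + 2 + 4 + 3 = 38
distinct = 153 − 38 = 115

115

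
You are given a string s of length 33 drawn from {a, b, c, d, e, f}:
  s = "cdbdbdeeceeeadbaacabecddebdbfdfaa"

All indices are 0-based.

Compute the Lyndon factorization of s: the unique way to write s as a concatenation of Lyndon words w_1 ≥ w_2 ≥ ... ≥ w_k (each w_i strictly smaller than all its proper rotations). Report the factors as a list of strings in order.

["cd", "bdbdeeceee", "adb", "aacabecddebdbfdf", "a", "a"]

emit factor 1: 'cd' (i=0, period=2)
emit factor 2: 'bdbdeeceee' (i=2, period=10)
emit factor 3: 'adb' (i=12, period=3)
emit factor 4: 'aacabecddebdbfdf' (i=15, period=16)
emit factor 5: 'a' (i=31, period=1)
emit factor 6: 'a' (i=32, period=1)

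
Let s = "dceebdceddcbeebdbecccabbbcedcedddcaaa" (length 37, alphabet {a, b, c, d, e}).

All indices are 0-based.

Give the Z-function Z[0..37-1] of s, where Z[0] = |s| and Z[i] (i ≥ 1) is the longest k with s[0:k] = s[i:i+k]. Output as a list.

[37, 0, 0, 0, 0, 3, 0, 0, 1, 2, 0, 0, 0, 0, 0, 1, 0, 0, 0, 0, 0, 0, 0, 0, 0, 0, 0, 3, 0, 0, 1, 1, 2, 0, 0, 0, 0]

Z[0]=37
i=1: outside box; Z[1]=0
i=2: outside box; Z[2]=0
i=3: outside box; Z[3]=0
i=4: outside box; Z[4]=0
i=5: outside box; Z[5]=3 grow→box=[5,8)
i=6: min(r-i=2, Z[1]=0)=0; Z[6]=0
i=7: min(r-i=1, Z[2]=0)=0; Z[7]=0
i=8: outside box; Z[8]=1 grow→box=[8,9)
i=9: outside box; Z[9]=2 grow→box=[9,11)
i=10: min(r-i=1, Z[1]=0)=0; Z[10]=0
i=11: outside box; Z[11]=0
i=12: outside box; Z[12]=0
i=13: outside box; Z[13]=0
i=14: outside box; Z[14]=0
i=15: outside box; Z[15]=1 grow→box=[15,16)
i=16: outside box; Z[16]=0
i=17: outside box; Z[17]=0
i=18: outside box; Z[18]=0
i=19: outside box; Z[19]=0
i=20: outside box; Z[20]=0
i=21: outside box; Z[21]=0
i=22: outside box; Z[22]=0
i=23: outside box; Z[23]=0
i=24: outside box; Z[24]=0
i=25: outside box; Z[25]=0
i=26: outside box; Z[26]=0
i=27: outside box; Z[27]=3 grow→box=[27,30)
i=28: min(r-i=2, Z[1]=0)=0; Z[28]=0
i=29: min(r-i=1, Z[2]=0)=0; Z[29]=0
i=30: outside box; Z[30]=1 grow→box=[30,31)
i=31: outside box; Z[31]=1 grow→box=[31,32)
i=32: outside box; Z[32]=2 grow→box=[32,34)
i=33: min(r-i=1, Z[1]=0)=0; Z[33]=0
i=34: outside box; Z[34]=0
i=35: outside box; Z[35]=0
i=36: outside box; Z[36]=0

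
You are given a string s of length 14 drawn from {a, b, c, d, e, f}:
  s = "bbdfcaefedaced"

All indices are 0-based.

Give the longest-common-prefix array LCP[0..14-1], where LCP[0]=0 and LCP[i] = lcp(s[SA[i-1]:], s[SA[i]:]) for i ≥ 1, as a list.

rank | idx | suffix
   0 |  10 | aced
   1 |   5 | aefedaced
   2 |   0 | bbdfcaefedaced
   3 |   1 | bdfcaefedaced
   4 |   4 | caefedaced
   5 |  11 | ced
   6 |  13 | d
   7 |   9 | daced
   8 |   2 | dfcaefedaced
   9 |  12 | ed
  10 |   8 | edaced
  11 |   6 | efedaced
  12 |   3 | fcaefedaced
  13 |   7 | fedaced

SA = [10, 5, 0, 1, 4, 11, 13, 9, 2, 12, 8, 6, 3, 7]
i: (SA[i-1],SA[i]) lcp shared
  1: (10,5) 1 'a'
  2: (5,0) 0 ''
  3: (0,1) 1 'b'
  4: (1,4) 0 ''
  5: (4,11) 1 'c'
  6: (11,13) 0 ''
  7: (13,9) 1 'd'
  8: (9,2) 1 'd'
  9: (2,12) 0 ''
  10: (12,8) 2 'ed'
  11: (8,6) 1 'e'
  12: (6,3) 0 ''
  13: (3,7) 1 'f'

[0, 1, 0, 1, 0, 1, 0, 1, 1, 0, 2, 1, 0, 1]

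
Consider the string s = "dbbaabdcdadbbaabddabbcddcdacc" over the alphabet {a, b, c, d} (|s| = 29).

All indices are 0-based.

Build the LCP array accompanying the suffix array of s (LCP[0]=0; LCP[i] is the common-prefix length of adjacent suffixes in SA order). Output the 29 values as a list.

[0, 4, 1, 2, 3, 1, 1, 0, 5, 1, 6, 2, 1, 1, 2, 0, 1, 1, 3, 2, 0, 2, 2, 1, 7, 1, 4, 1, 2]

rank | idx | suffix
   0 |   3 | aabdcdadbbaabddabbcddcdacc
   1 |  13 | aabddabbcddcdacc
   2 |  18 | abbcddcdacc
   3 |   4 | abdcdadbbaabddabbcddcdacc
   4 |  14 | abddabbcddcdacc
   5 |  26 | acc
   6 |   9 | adbbaabddabbcddcdacc
   7 |   2 | baabdcdadbbaabddabbcddcdacc
   8 |  12 | baabddabbcddcdacc
   9 |   1 | bbaabdcdadbbaabddabbcddcdacc
  10 |  11 | bbaabddabbcddcdacc
  11 |  19 | bbcddcdacc
  12 |  20 | bcddcdacc
  13 |   5 | bdcdadbbaabddabbcddcdacc
  14 |  15 | bddabbcddcdacc
  15 |  28 | c
  16 |  27 | cc
  17 |  24 | cdacc
  18 |   7 | cdadbbaabddabbcddcdacc
  19 |  21 | cddcdacc
  20 |  17 | dabbcddcdacc
  21 |  25 | dacc
  22 |   8 | dadbbaabddabbcddcdacc
  23 |   0 | dbbaabdcdadbbaabddabbcddcdacc
  24 |  10 | dbbaabddabbcddcdacc
  25 |  23 | dcdacc
  26 |   6 | dcdadbbaabddabbcddcdacc
  27 |  16 | ddabbcddcdacc
  28 |  22 | ddcdacc

SA = [3, 13, 18, 4, 14, 26, 9, 2, 12, 1, 11, 19, 20, 5, 15, 28, 27, 24, 7, 21, 17, 25, 8, 0, 10, 23, 6, 16, 22]
i: (SA[i-1],SA[i]) lcp shared
  1: (3,13) 4 'aabd'
  2: (13,18) 1 'a'
  3: (18,4) 2 'ab'
  4: (4,14) 3 'abd'
  5: (14,26) 1 'a'
  6: (26,9) 1 'a'
  7: (9,2) 0 ''
  8: (2,12) 5 'baabd'
  9: (12,1) 1 'b'
  10: (1,11) 6 'bbaabd'
  11: (11,19) 2 'bb'
  12: (19,20) 1 'b'
  13: (20,5) 1 'b'
  14: (5,15) 2 'bd'
  15: (15,28) 0 ''
  16: (28,27) 1 'c'
  17: (27,24) 1 'c'
  18: (24,7) 3 'cda'
  19: (7,21) 2 'cd'
  20: (21,17) 0 ''
  21: (17,25) 2 'da'
  22: (25,8) 2 'da'
  23: (8,0) 1 'd'
  24: (0,10) 7 'dbbaabd'
  25: (10,23) 1 'd'
  26: (23,6) 4 'dcda'
  27: (6,16) 1 'd'
  28: (16,22) 2 'dd'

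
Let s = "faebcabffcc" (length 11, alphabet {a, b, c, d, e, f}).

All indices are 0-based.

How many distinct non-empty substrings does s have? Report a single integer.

60

sorted suffixes:
  #0 SA[0]=5  'abffcc'
  #1 SA[1]=1  'aebcabffcc'
  #2 SA[2]=3  'bcabffcc'
  #3 SA[3]=6  'bffcc'
  #4 SA[4]=10  'c'
  #5 SA[5]=4  'cabffcc'
  #6 SA[6]=9  'cc'
  #7 SA[7]=2  'ebcabffcc'
  #8 SA[8]=0  'faebcabffcc'
  #9 SA[9]=8  'fcc'
  #10 SA[10]=7  'ffcc'

SA = [5, 1, 3, 6, 10, 4, 9, 2, 0, 8, 7]
[i] adj suffixes → lcp
  [1] 5/1 → 1 ('a')
  [2] 1/3 → 0 ('')
  [3] 3/6 → 1 ('b')
  [4] 6/10 → 0 ('')
  [5] 10/4 → 1 ('c')
  [6] 4/9 → 1 ('c')
  [7] 9/2 → 0 ('')
  [8] 2/0 → 0 ('')
  [9] 0/8 → 1 ('f')
  [10] 8/7 → 1 ('f')

n(n+1)/2 = 11·12/2 = 66
Σ LCP = 0 + 1 + 0 + 1 + 0 + 1 + 1 + 0 + 0 + 1 + 1 = 6
distinct = 66 − 6 = 60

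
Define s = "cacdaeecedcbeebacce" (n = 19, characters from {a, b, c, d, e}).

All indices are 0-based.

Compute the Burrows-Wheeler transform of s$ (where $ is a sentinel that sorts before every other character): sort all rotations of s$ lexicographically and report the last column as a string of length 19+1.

rank  rotation              last
    0  $cacdaeecedcbeebacce  e
    1  acce$cacdaeecedcbeeb  b
    2  acdaeecedcbeebacce$c  c
    3  aeecedcbeebacce$cacd  d
    4  bacce$cacdaeecedcbee  e
    5  beebacce$cacdaeecedc  c
    6  cacdaeecedcbeebacce$  $
    7  cbeebacce$cacdaeeced  d
    8  cce$cacdaeecedcbeeba  a
    9  cdaeecedcbeebacce$ca  a
   10  ce$cacdaeecedcbeebac  c
   11  cedcbeebacce$cacdaee  e
   12  daeecedcbeebacce$cac  c
   13  dcbeebacce$cacdaeece  e
   14  e$cacdaeecedcbeebacc  c
   15  ebacce$cacdaeecedcbe  e
   16  ecedcbeebacce$cacdae  e
   17  edcbeebacce$cacdaeec  c
   18  eebacce$cacdaeecedcb  b
   19  eecedcbeebacce$cacda  a

ebcdec$daacececeecba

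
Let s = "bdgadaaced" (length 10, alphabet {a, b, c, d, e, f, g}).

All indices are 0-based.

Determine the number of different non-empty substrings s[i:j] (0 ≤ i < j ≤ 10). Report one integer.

51

rank | idx | suffix
   0 |   5 | aaced
   1 |   6 | aced
   2 |   3 | adaaced
   3 |   0 | bdgadaaced
   4 |   7 | ced
   5 |   9 | d
   6 |   4 | daaced
   7 |   1 | dgadaaced
   8 |   8 | ed
   9 |   2 | gadaaced

SA = [5, 6, 3, 0, 7, 9, 4, 1, 8, 2]
[i] adj suffixes → lcp
  [1] 5/6 → 1 ('a')
  [2] 6/3 → 1 ('a')
  [3] 3/0 → 0 ('')
  [4] 0/7 → 0 ('')
  [5] 7/9 → 0 ('')
  [6] 9/4 → 1 ('d')
  [7] 4/1 → 1 ('d')
  [8] 1/8 → 0 ('')
  [9] 8/2 → 0 ('')

n(n+1)/2 = 10·11/2 = 55
Σ LCP = 0 + 1 + 1 + 0 + 0 + 0 + 1 + 1 + 0 + 0 = 4
distinct = 55 − 4 = 51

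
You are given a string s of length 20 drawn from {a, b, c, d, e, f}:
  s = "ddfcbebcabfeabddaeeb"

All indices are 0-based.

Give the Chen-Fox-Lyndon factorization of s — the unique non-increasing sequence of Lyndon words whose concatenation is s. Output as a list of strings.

["ddf", "c", "be", "bc", "abfe", "abddaeeb"]

emit factor 1: 'ddf' (i=0, period=3)
emit factor 2: 'c' (i=3, period=1)
emit factor 3: 'be' (i=4, period=2)
emit factor 4: 'bc' (i=6, period=2)
emit factor 5: 'abfe' (i=8, period=4)
emit factor 6: 'abddaeeb' (i=12, period=8)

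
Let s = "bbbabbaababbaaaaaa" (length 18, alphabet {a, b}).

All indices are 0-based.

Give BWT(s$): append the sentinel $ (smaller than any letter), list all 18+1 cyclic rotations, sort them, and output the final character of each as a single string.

rank  rotation             last
    0  $bbbabbaababbaaaaaa  a
    1  a$bbbabbaababbaaaaa  a
    2  aa$bbbabbaababbaaaa  a
    3  aaa$bbbabbaababbaaa  a
    4  aaaa$bbbabbaababbaa  a
    5  aaaaa$bbbabbaababba  a
    6  aaaaaa$bbbabbaababb  b
    7  aababbaaaaaa$bbbabb  b
    8  ababbaaaaaa$bbbabba  a
    9  abbaaaaaa$bbbabbaab  b
   10  abbaababbaaaaaa$bbb  b
   11  baaaaaa$bbbabbaabab  b
   12  baababbaaaaaa$bbbab  b
   13  babbaaaaaa$bbbabbaa  a
   14  babbaababbaaaaaa$bb  b
   15  bbaaaaaa$bbbabbaaba  a
   16  bbaababbaaaaaa$bbba  a
   17  bbabbaababbaaaaaa$b  b
   18  bbbabbaababbaaaaaa$  $

aaaaaabbabbbbabaab$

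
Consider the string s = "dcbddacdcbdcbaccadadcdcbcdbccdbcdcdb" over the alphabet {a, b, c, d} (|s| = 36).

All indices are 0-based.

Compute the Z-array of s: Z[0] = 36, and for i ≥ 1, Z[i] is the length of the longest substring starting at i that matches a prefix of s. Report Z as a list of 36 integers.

[36, 0, 0, 1, 1, 0, 0, 4, 0, 0, 3, 0, 0, 0, 0, 0, 0, 1, 0, 2, 0, 3, 0, 0, 0, 1, 0, 0, 0, 1, 0, 0, 2, 0, 1, 0]

Z[0]=36
i=1: fresh scan; Z[1]=0
i=2: fresh scan; Z[2]=0
i=3: fresh scan; Z[3]=1 scan→box=[3,4)
i=4: fresh scan; Z[4]=1 scan→box=[4,5)
i=5: fresh scan; Z[5]=0
i=6: fresh scan; Z[6]=0
i=7: fresh scan; Z[7]=4 scan→box=[7,11)
i=8: min(r-i=3, Z[1]=0)=0; Z[8]=0
i=9: min(r-i=2, Z[2]=0)=0; Z[9]=0
i=10: min(r-i=1, Z[3]=1)=1; Z[10]=3 scan→box=[10,13)
i=11: min(r-i=2, Z[1]=0)=0; Z[11]=0
i=12: min(r-i=1, Z[2]=0)=0; Z[12]=0
i=13: fresh scan; Z[13]=0
i=14: fresh scan; Z[14]=0
i=15: fresh scan; Z[15]=0
i=16: fresh scan; Z[16]=0
i=17: fresh scan; Z[17]=1 scan→box=[17,18)
i=18: fresh scan; Z[18]=0
i=19: fresh scan; Z[19]=2 scan→box=[19,21)
i=20: min(r-i=1, Z[1]=0)=0; Z[20]=0
i=21: fresh scan; Z[21]=3 scan→box=[21,24)
i=22: min(r-i=2, Z[1]=0)=0; Z[22]=0
i=23: min(r-i=1, Z[2]=0)=0; Z[23]=0
i=24: fresh scan; Z[24]=0
i=25: fresh scan; Z[25]=1 scan→box=[25,26)
i=26: fresh scan; Z[26]=0
i=27: fresh scan; Z[27]=0
i=28: fresh scan; Z[28]=0
i=29: fresh scan; Z[29]=1 scan→box=[29,30)
i=30: fresh scan; Z[30]=0
i=31: fresh scan; Z[31]=0
i=32: fresh scan; Z[32]=2 scan→box=[32,34)
i=33: min(r-i=1, Z[1]=0)=0; Z[33]=0
i=34: fresh scan; Z[34]=1 scan→box=[34,35)
i=35: fresh scan; Z[35]=0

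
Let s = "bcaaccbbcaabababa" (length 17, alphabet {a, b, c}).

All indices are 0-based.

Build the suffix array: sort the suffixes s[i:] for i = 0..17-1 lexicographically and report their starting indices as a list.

[16, 9, 2, 14, 12, 10, 3, 15, 13, 11, 6, 7, 0, 8, 1, 5, 4]

rank | idx | suffix
   0 |  16 | a
   1 |   9 | aabababa
   2 |   2 | aaccbbcaabababa
   3 |  14 | aba
   4 |  12 | ababa
   5 |  10 | abababa
   6 |   3 | accbbcaabababa
   7 |  15 | ba
   8 |  13 | baba
   9 |  11 | bababa
  10 |   6 | bbcaabababa
  11 |   7 | bcaabababa
  12 |   0 | bcaaccbbcaabababa
  13 |   8 | caabababa
  14 |   1 | caaccbbcaabababa
  15 |   5 | cbbcaabababa
  16 |   4 | ccbbcaabababa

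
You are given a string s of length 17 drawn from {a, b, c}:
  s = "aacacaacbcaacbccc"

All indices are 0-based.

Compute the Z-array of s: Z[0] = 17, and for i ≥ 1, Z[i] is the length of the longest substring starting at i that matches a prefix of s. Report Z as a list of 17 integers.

Z[0]=17
i=1: outside box; Z[1]=1 grow→box=[1,2)
i=2: outside box; Z[2]=0
i=3: outside box; Z[3]=1 grow→box=[3,4)
i=4: outside box; Z[4]=0
i=5: outside box; Z[5]=3 grow→box=[5,8)
i=6: min(r-i=2, Z[1]=1)=1; Z[6]=1
i=7: min(r-i=1, Z[2]=0)=0; Z[7]=0
i=8: outside box; Z[8]=0
i=9: outside box; Z[9]=0
i=10: outside box; Z[10]=3 grow→box=[10,13)
i=11: min(r-i=2, Z[1]=1)=1; Z[11]=1
i=12: min(r-i=1, Z[2]=0)=0; Z[12]=0
i=13: outside box; Z[13]=0
i=14: outside box; Z[14]=0
i=15: outside box; Z[15]=0
i=16: outside box; Z[16]=0

[17, 1, 0, 1, 0, 3, 1, 0, 0, 0, 3, 1, 0, 0, 0, 0, 0]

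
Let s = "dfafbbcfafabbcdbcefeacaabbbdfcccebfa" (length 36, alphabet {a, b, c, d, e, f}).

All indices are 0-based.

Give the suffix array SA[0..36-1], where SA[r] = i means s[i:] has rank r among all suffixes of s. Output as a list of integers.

rank | idx | suffix
   0 |  35 | a
   1 |  22 | aabbbdfcccebfa
   2 |  23 | abbbdfcccebfa
   3 |  10 | abbcdbcefeacaabbbdfcccebfa
   4 |  20 | acaabbbdfcccebfa
   5 |   8 | afabbcdbcefeacaabbbdfcccebfa
   6 |   2 | afbbcfafabbcdbcefeacaabbbdfcccebfa
   7 |  24 | bbbdfcccebfa
   8 |  11 | bbcdbcefeacaabbbdfcccebfa
   9 |   4 | bbcfafabbcdbcefeacaabbbdfcccebfa
  10 |  25 | bbdfcccebfa
  11 |  12 | bcdbcefeacaabbbdfcccebfa
  12 |  15 | bcefeacaabbbdfcccebfa
  13 |   5 | bcfafabbcdbcefeacaabbbdfcccebfa
  14 |  26 | bdfcccebfa
  15 |  33 | bfa
  16 |  21 | caabbbdfcccebfa
  17 |  29 | cccebfa
  18 |  30 | ccebfa
  19 |  13 | cdbcefeacaabbbdfcccebfa
  20 |  31 | cebfa
  21 |  16 | cefeacaabbbdfcccebfa
  22 |   6 | cfafabbcdbcefeacaabbbdfcccebfa
  23 |  14 | dbcefeacaabbbdfcccebfa
  24 |   0 | dfafbbcfafabbcdbcefeacaabbbdfcccebfa
  25 |  27 | dfcccebfa
  26 |  19 | eacaabbbdfcccebfa
  27 |  32 | ebfa
  28 |  17 | efeacaabbbdfcccebfa
  29 |  34 | fa
  30 |   9 | fabbcdbcefeacaabbbdfcccebfa
  31 |   7 | fafabbcdbcefeacaabbbdfcccebfa
  32 |   1 | fafbbcfafabbcdbcefeacaabbbdfcccebfa
  33 |   3 | fbbcfafabbcdbcefeacaabbbdfcccebfa
  34 |  28 | fcccebfa
  35 |  18 | feacaabbbdfcccebfa

[35, 22, 23, 10, 20, 8, 2, 24, 11, 4, 25, 12, 15, 5, 26, 33, 21, 29, 30, 13, 31, 16, 6, 14, 0, 27, 19, 32, 17, 34, 9, 7, 1, 3, 28, 18]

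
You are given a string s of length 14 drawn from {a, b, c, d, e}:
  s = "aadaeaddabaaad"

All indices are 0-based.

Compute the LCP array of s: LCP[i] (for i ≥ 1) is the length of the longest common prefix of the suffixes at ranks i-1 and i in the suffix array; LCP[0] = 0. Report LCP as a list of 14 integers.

sorted suffixes:
  #0 SA[0]=10  'aaad'
  #1 SA[1]=11  'aad'
  #2 SA[2]=0  'aadaeaddabaaad'
  #3 SA[3]=8  'abaaad'
  #4 SA[4]=12  'ad'
  #5 SA[5]=1  'adaeaddabaaad'
  #6 SA[6]=5  'addabaaad'
  #7 SA[7]=3  'aeaddabaaad'
  #8 SA[8]=9  'baaad'
  #9 SA[9]=13  'd'
  #10 SA[10]=7  'dabaaad'
  #11 SA[11]=2  'daeaddabaaad'
  #12 SA[12]=6  'ddabaaad'
  #13 SA[13]=4  'eaddabaaad'

SA = [10, 11, 0, 8, 12, 1, 5, 3, 9, 13, 7, 2, 6, 4]
i: (SA[i-1],SA[i]) lcp shared
  1: (10,11) 2 'aa'
  2: (11,0) 3 'aad'
  3: (0,8) 1 'a'
  4: (8,12) 1 'a'
  5: (12,1) 2 'ad'
  6: (1,5) 2 'ad'
  7: (5,3) 1 'a'
  8: (3,9) 0 ''
  9: (9,13) 0 ''
  10: (13,7) 1 'd'
  11: (7,2) 2 'da'
  12: (2,6) 1 'd'
  13: (6,4) 0 ''

[0, 2, 3, 1, 1, 2, 2, 1, 0, 0, 1, 2, 1, 0]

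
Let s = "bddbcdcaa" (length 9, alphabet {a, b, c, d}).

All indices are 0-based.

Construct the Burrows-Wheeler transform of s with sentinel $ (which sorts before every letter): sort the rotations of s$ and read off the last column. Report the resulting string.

aacd$dbdcb

rank  rotation    last
    0  $bddbcdcaa  a
    1  a$bddbcdca  a
    2  aa$bddbcdc  c
    3  bcdcaa$bdd  d
    4  bddbcdcaa$  $
    5  caa$bddbcd  d
    6  cdcaa$bddb  b
    7  dbcdcaa$bd  d
    8  dcaa$bddbc  c
    9  ddbcdcaa$b  b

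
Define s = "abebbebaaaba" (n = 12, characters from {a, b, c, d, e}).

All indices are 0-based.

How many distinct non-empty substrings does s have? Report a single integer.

63

rank→(start, suffix):
  0 → (11, 'a')
  1 → (7, 'aaaba')
  2 → (8, 'aaba')
  3 → (9, 'aba')
  4 → (0, 'abebbebaaaba')
  5 → (10, 'ba')
  6 → (6, 'baaaba')
  7 → (3, 'bbebaaaba')
  8 → (4, 'bebaaaba')
  9 → (1, 'bebbebaaaba')
  10 → (5, 'ebaaaba')
  11 → (2, 'ebbebaaaba')

SA = [11, 7, 8, 9, 0, 10, 6, 3, 4, 1, 5, 2]
[i] adj suffixes → lcp
  [1] 11/7 → 1 ('a')
  [2] 7/8 → 2 ('aa')
  [3] 8/9 → 1 ('a')
  [4] 9/0 → 2 ('ab')
  [5] 0/10 → 0 ('')
  [6] 10/6 → 2 ('ba')
  [7] 6/3 → 1 ('b')
  [8] 3/4 → 1 ('b')
  [9] 4/1 → 3 ('beb')
  [10] 1/5 → 0 ('')
  [11] 5/2 → 2 ('eb')

n(n+1)/2 = 12·13/2 = 78
Σ LCP = 0 + 1 + 2 + 1 + 2 + 0 + 2 + 1 + 1 + 3 + 0 + 2 = 15
distinct = 78 − 15 = 63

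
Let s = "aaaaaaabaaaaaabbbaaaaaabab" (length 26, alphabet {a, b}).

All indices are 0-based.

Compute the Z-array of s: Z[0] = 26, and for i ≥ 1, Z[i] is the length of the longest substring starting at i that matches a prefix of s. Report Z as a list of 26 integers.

[26, 6, 5, 4, 3, 2, 1, 0, 6, 5, 4, 3, 2, 1, 0, 0, 0, 6, 5, 4, 3, 2, 1, 0, 1, 0]

Z[0]=26
i=1: outside box; Z[1]=6 scan→box=[1,7)
i=2: min(r-i=5, Z[1]=6)=5; Z[2]=5
i=3: min(r-i=4, Z[2]=5)=4; Z[3]=4
i=4: min(r-i=3, Z[3]=4)=3; Z[4]=3
i=5: min(r-i=2, Z[4]=3)=2; Z[5]=2
i=6: min(r-i=1, Z[5]=2)=1; Z[6]=1
i=7: outside box; Z[7]=0
i=8: outside box; Z[8]=6 scan→box=[8,14)
i=9: min(r-i=5, Z[1]=6)=5; Z[9]=5
i=10: min(r-i=4, Z[2]=5)=4; Z[10]=4
i=11: min(r-i=3, Z[3]=4)=3; Z[11]=3
i=12: min(r-i=2, Z[4]=3)=2; Z[12]=2
i=13: min(r-i=1, Z[5]=2)=1; Z[13]=1
i=14: outside box; Z[14]=0
i=15: outside box; Z[15]=0
i=16: outside box; Z[16]=0
i=17: outside box; Z[17]=6 scan→box=[17,23)
i=18: min(r-i=5, Z[1]=6)=5; Z[18]=5
i=19: min(r-i=4, Z[2]=5)=4; Z[19]=4
i=20: min(r-i=3, Z[3]=4)=3; Z[20]=3
i=21: min(r-i=2, Z[4]=3)=2; Z[21]=2
i=22: min(r-i=1, Z[5]=2)=1; Z[22]=1
i=23: outside box; Z[23]=0
i=24: outside box; Z[24]=1 scan→box=[24,25)
i=25: outside box; Z[25]=0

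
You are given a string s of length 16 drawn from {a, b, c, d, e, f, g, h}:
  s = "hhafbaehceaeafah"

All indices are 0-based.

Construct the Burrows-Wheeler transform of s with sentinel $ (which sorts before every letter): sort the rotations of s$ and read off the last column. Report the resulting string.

hebehffhcaaaaahe$

rank  rotation           last
    0  $hhafbaehceaeafah  h
    1  aeafah$hhafbaehce  e
    2  aehceaeafah$hhafb  b
    3  afah$hhafbaehceae  e
    4  afbaehceaeafah$hh  h
    5  ah$hhafbaehceaeaf  f
    6  baehceaeafah$hhaf  f
    7  ceaeafah$hhafbaeh  h
    8  eaeafah$hhafbaehc  c
    9  eafah$hhafbaehcea  a
   10  ehceaeafah$hhafba  a
   11  fah$hhafbaehceaea  a
   12  fbaehceaeafah$hha  a
   13  h$hhafbaehceaeafa  a
   14  hafbaehceaeafah$h  h
   15  hceaeafah$hhafbae  e
   16  hhafbaehceaeafah$  $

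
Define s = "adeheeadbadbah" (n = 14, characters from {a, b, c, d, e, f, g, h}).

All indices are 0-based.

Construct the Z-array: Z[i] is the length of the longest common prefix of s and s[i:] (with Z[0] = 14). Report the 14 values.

[14, 0, 0, 0, 0, 0, 2, 0, 0, 2, 0, 0, 1, 0]

Z[0]=14
i=1: i≥r, start 0; Z[1]=0
i=2: i≥r, start 0; Z[2]=0
i=3: i≥r, start 0; Z[3]=0
i=4: i≥r, start 0; Z[4]=0
i=5: i≥r, start 0; Z[5]=0
i=6: i≥r, start 0; Z[6]=2 scan→box=[6,8)
i=7: min(r-i=1, Z[1]=0)=0; Z[7]=0
i=8: i≥r, start 0; Z[8]=0
i=9: i≥r, start 0; Z[9]=2 scan→box=[9,11)
i=10: min(r-i=1, Z[1]=0)=0; Z[10]=0
i=11: i≥r, start 0; Z[11]=0
i=12: i≥r, start 0; Z[12]=1 scan→box=[12,13)
i=13: i≥r, start 0; Z[13]=0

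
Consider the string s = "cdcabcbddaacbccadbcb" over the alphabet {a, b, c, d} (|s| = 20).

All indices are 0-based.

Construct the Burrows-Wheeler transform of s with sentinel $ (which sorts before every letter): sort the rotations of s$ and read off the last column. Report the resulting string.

rank  rotation               last
    0  $cdcabcbddaacbccadbcb  b
    1  aacbccadbcb$cdcabcbdd  d
    2  abcbddaacbccadbcb$cdc  c
    3  acbccadbcb$cdcabcbdda  a
    4  adbcb$cdcabcbddaacbcc  c
    5  b$cdcabcbddaacbccadbc  c
    6  bcb$cdcabcbddaacbccad  d
    7  bcbddaacbccadbcb$cdca  a
    8  bccadbcb$cdcabcbddaac  c
    9  bddaacbccadbcb$cdcabc  c
   10  cabcbddaacbccadbcb$cd  d
   11  cadbcb$cdcabcbddaacbc  c
   12  cb$cdcabcbddaacbccadb  b
   13  cbccadbcb$cdcabcbddaa  a
   14  cbddaacbccadbcb$cdcab  b
   15  ccadbcb$cdcabcbddaacb  b
   16  cdcabcbddaacbccadbcb$  $
   17  daacbccadbcb$cdcabcbd  d
   18  dbcb$cdcabcbddaacbcca  a
   19  dcabcbddaacbccadbcb$c  c
   20  ddaacbccadbcb$cdcabcb  b

bdcaccdaccdcbabb$dacb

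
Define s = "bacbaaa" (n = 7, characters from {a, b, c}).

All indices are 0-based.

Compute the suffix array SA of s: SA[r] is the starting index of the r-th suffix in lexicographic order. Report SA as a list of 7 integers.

[6, 5, 4, 1, 3, 0, 2]

rank | idx | suffix
   0 |   6 | a
   1 |   5 | aa
   2 |   4 | aaa
   3 |   1 | acbaaa
   4 |   3 | baaa
   5 |   0 | bacbaaa
   6 |   2 | cbaaa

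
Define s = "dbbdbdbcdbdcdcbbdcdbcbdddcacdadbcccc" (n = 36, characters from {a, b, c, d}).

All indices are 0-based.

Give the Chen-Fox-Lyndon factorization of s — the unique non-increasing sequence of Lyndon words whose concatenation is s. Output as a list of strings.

["d", "bbdbdbcdbdcdcbbdcdbcbdddc", "acdadbcccc"]

emit factor 1: 'd' (i=0, period=1)
emit factor 2: 'bbdbdbcdbdcdcbbdcdbcbdddc' (i=1, period=25)
emit factor 3: 'acdadbcccc' (i=26, period=10)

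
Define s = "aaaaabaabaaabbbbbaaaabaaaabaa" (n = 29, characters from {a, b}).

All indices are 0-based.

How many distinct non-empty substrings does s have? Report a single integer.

rank | idx | suffix
   0 |  28 | a
   1 |  27 | aa
   2 |   0 | aaaaabaabaaabbbbbaaaabaaaabaa
   3 |  22 | aaaabaa
   4 |  17 | aaaabaaaabaa
   5 |   1 | aaaabaabaaabbbbbaaaabaaaabaa
   6 |  23 | aaabaa
   7 |  18 | aaabaaaabaa
   8 |   2 | aaabaabaaabbbbbaaaabaaaabaa
   9 |   9 | aaabbbbbaaaabaaaabaa
  10 |  24 | aabaa
  11 |  19 | aabaaaabaa
  12 |   6 | aabaaabbbbbaaaabaaaabaa
  13 |   3 | aabaabaaabbbbbaaaabaaaabaa
  14 |  10 | aabbbbbaaaabaaaabaa
  15 |  25 | abaa
  16 |  20 | abaaaabaa
  17 |   7 | abaaabbbbbaaaabaaaabaa
  18 |   4 | abaabaaabbbbbaaaabaaaabaa
  19 |  11 | abbbbbaaaabaaaabaa
  20 |  26 | baa
  21 |  21 | baaaabaa
  22 |  16 | baaaabaaaabaa
  23 |   8 | baaabbbbbaaaabaaaabaa
  24 |   5 | baabaaabbbbbaaaabaaaabaa
  25 |  15 | bbaaaabaaaabaa
  26 |  14 | bbbaaaabaaaabaa
  27 |  13 | bbbbaaaabaaaabaa
  28 |  12 | bbbbbaaaabaaaabaa

SA = [28, 27, 0, 22, 17, 1, 23, 18, 2, 9, 24, 19, 6, 3, 10, 25, 20, 7, 4, 11, 26, 21, 16, 8, 5, 15, 14, 13, 12]
[i] adj suffixes → lcp
  [1] 28/27 → 1 ('a')
  [2] 27/0 → 2 ('aa')
  [3] 0/22 → 4 ('aaaa')
  [4] 22/17 → 7 ('aaaabaa')
  [5] 17/1 → 7 ('aaaabaa')
  [6] 1/23 → 3 ('aaa')
  [7] 23/18 → 6 ('aaabaa')
  [8] 18/2 → 6 ('aaabaa')
  [9] 2/9 → 4 ('aaab')
  [10] 9/24 → 2 ('aa')
  [11] 24/19 → 5 ('aabaa')
  [12] 19/6 → 6 ('aabaaa')
  [13] 6/3 → 5 ('aabaa')
  [14] 3/10 → 3 ('aab')
  [15] 10/25 → 1 ('a')
  [16] 25/20 → 4 ('abaa')
  [17] 20/7 → 5 ('abaaa')
  [18] 7/4 → 4 ('abaa')
  [19] 4/11 → 2 ('ab')
  [20] 11/26 → 0 ('')
  [21] 26/21 → 3 ('baa')
  [22] 21/16 → 8 ('baaaabaa')
  [23] 16/8 → 4 ('baaa')
  [24] 8/5 → 3 ('baa')
  [25] 5/15 → 1 ('b')
  [26] 15/14 → 2 ('bb')
  [27] 14/13 → 3 ('bbb')
  [28] 13/12 → 4 ('bbbb')

n(n+1)/2 = 29·30/2 = 435
Σ LCP = 0 + 1 + 2 + 4 + 7 + 7 + 3 + 6 + 6 + 4 + 2 + 5 + 6 + 5 + 3 + 1 + 4 + 5 + 4 + 2 + 0 + 3 + 8 + 4 + 3 + 1 + 2 + 3 + 4 = 105
distinct = 435 − 105 = 330

330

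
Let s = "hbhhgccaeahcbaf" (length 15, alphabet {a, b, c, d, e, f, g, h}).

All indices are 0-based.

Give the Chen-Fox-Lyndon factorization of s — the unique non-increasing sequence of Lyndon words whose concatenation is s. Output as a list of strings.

emit factor 1: 'h' (i=0, period=1)
emit factor 2: 'bhhgcc' (i=1, period=6)
emit factor 3: 'aeahcbaf' (i=7, period=8)

["h", "bhhgcc", "aeahcbaf"]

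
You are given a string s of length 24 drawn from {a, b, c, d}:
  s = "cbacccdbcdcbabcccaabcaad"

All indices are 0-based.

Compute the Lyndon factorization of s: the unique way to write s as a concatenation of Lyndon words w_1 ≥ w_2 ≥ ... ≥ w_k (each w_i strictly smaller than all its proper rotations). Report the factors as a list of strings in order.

emit factor 1: 'c' (i=0, period=1)
emit factor 2: 'b' (i=1, period=1)
emit factor 3: 'acccdbcdcb' (i=2, period=10)
emit factor 4: 'abccc' (i=12, period=5)
emit factor 5: 'aabcaad' (i=17, period=7)

["c", "b", "acccdbcdcb", "abccc", "aabcaad"]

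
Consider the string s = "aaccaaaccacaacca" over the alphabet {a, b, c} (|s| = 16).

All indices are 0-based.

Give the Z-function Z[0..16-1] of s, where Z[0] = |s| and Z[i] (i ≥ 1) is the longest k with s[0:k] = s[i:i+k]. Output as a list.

[16, 1, 0, 0, 2, 5, 1, 0, 0, 1, 0, 5, 1, 0, 0, 1]

Z[0]=16
i=1: i≥r, start 0; Z[1]=1 scan→box=[1,2)
i=2: i≥r, start 0; Z[2]=0
i=3: i≥r, start 0; Z[3]=0
i=4: i≥r, start 0; Z[4]=2 scan→box=[4,6)
i=5: min(r-i=1, Z[1]=1)=1; Z[5]=5 scan→box=[5,10)
i=6: min(r-i=4, Z[1]=1)=1; Z[6]=1
i=7: min(r-i=3, Z[2]=0)=0; Z[7]=0
i=8: min(r-i=2, Z[3]=0)=0; Z[8]=0
i=9: min(r-i=1, Z[4]=2)=1; Z[9]=1
i=10: i≥r, start 0; Z[10]=0
i=11: i≥r, start 0; Z[11]=5 scan→box=[11,16)
i=12: min(r-i=4, Z[1]=1)=1; Z[12]=1
i=13: min(r-i=3, Z[2]=0)=0; Z[13]=0
i=14: min(r-i=2, Z[3]=0)=0; Z[14]=0
i=15: min(r-i=1, Z[4]=2)=1; Z[15]=1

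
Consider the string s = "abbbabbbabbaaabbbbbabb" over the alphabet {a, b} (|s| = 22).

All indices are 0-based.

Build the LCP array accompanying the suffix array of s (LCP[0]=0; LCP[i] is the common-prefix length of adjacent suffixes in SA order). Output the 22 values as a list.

rank→(start, suffix):
  0 → (11, 'aaabbbbbabb')
  1 → (12, 'aabbbbbabb')
  2 → (19, 'abb')
  3 → (8, 'abbaaabbbbbabb')
  4 → (4, 'abbbabbaaabbbbbabb')
  5 → (0, 'abbbabbbabbaaabbbbbabb')
  6 → (13, 'abbbbbabb')
  7 → (21, 'b')
  8 → (10, 'baaabbbbbabb')
  9 → (18, 'babb')
  10 → (7, 'babbaaabbbbbabb')
  11 → (3, 'babbbabbaaabbbbbabb')
  12 → (20, 'bb')
  13 → (9, 'bbaaabbbbbabb')
  14 → (17, 'bbabb')
  15 → (6, 'bbabbaaabbbbbabb')
  16 → (2, 'bbabbbabbaaabbbbbabb')
  17 → (16, 'bbbabb')
  18 → (5, 'bbbabbaaabbbbbabb')
  19 → (1, 'bbbabbbabbaaabbbbbabb')
  20 → (15, 'bbbbabb')
  21 → (14, 'bbbbbabb')

SA = [11, 12, 19, 8, 4, 0, 13, 21, 10, 18, 7, 3, 20, 9, 17, 6, 2, 16, 5, 1, 15, 14]
[i] adj suffixes → lcp
  [1] 11/12 → 2 ('aa')
  [2] 12/19 → 1 ('a')
  [3] 19/8 → 3 ('abb')
  [4] 8/4 → 3 ('abb')
  [5] 4/0 → 7 ('abbbabb')
  [6] 0/13 → 4 ('abbb')
  [7] 13/21 → 0 ('')
  [8] 21/10 → 1 ('b')
  [9] 10/18 → 2 ('ba')
  [10] 18/7 → 4 ('babb')
  [11] 7/3 → 4 ('babb')
  [12] 3/20 → 1 ('b')
  [13] 20/9 → 2 ('bb')
  [14] 9/17 → 3 ('bba')
  [15] 17/6 → 5 ('bbabb')
  [16] 6/2 → 5 ('bbabb')
  [17] 2/16 → 2 ('bb')
  [18] 16/5 → 6 ('bbbabb')
  [19] 5/1 → 6 ('bbbabb')
  [20] 1/15 → 3 ('bbb')
  [21] 15/14 → 4 ('bbbb')

[0, 2, 1, 3, 3, 7, 4, 0, 1, 2, 4, 4, 1, 2, 3, 5, 5, 2, 6, 6, 3, 4]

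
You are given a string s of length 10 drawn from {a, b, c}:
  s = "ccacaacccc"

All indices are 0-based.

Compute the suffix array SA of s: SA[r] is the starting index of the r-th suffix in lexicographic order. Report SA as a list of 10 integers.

[4, 2, 5, 9, 3, 1, 8, 0, 7, 6]

sorted suffixes:
  #0 SA[0]=4  'aacccc'
  #1 SA[1]=2  'acaacccc'
  #2 SA[2]=5  'acccc'
  #3 SA[3]=9  'c'
  #4 SA[4]=3  'caacccc'
  #5 SA[5]=1  'cacaacccc'
  #6 SA[6]=8  'cc'
  #7 SA[7]=0  'ccacaacccc'
  #8 SA[8]=7  'ccc'
  #9 SA[9]=6  'cccc'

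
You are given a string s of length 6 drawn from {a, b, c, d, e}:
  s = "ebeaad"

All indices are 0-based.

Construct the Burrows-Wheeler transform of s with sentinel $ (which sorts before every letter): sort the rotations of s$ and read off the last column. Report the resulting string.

rank  rotation last
    0  $ebeaad  d
    1  aad$ebe  e
    2  ad$ebea  a
    3  beaad$e  e
    4  d$ebeaa  a
    5  eaad$eb  b
    6  ebeaad$  $

deaeab$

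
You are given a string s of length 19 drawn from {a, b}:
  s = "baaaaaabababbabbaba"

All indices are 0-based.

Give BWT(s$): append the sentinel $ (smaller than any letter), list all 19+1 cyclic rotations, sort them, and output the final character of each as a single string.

abbaaaababbba$babaaa

rank  rotation              last
    0  $baaaaaabababbabbaba  a
    1  a$baaaaaabababbabbab  b
    2  aaaaaabababbabbaba$b  b
    3  aaaaabababbabbaba$ba  a
    4  aaaabababbabbaba$baa  a
    5  aaabababbabbaba$baaa  a
    6  aabababbabbaba$baaaa  a
    7  aba$baaaaaabababbabb  b
    8  abababbabbaba$baaaaa  a
    9  ababbabbaba$baaaaaab  b
   10  abbaba$baaaaaabababb  b
   11  abbabbaba$baaaaaabab  b
   12  ba$baaaaaabababbabba  a
   13  baaaaaabababbabbaba$  $
   14  baba$baaaaaabababbab  b
   15  bababbabbaba$baaaaaa  a
   16  babbaba$baaaaaababab  b
   17  babbabbaba$baaaaaaba  a
   18  bbaba$baaaaaabababba  a
   19  bbabbaba$baaaaaababa  a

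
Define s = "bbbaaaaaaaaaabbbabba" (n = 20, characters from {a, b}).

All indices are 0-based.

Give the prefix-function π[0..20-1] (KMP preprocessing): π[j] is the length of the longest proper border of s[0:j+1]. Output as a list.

π[0] = 0
j=1 s[j]='b': π[1]=1 (border 'b')
j=2 s[j]='b': π[2]=2 (border 'bb')
j=3 s[j]='a': k: 2→1→0; π[3]=0 (border '')
j=4 s[j]='a': π[4]=0 (border '')
j=5 s[j]='a': π[5]=0 (border '')
j=6 s[j]='a': π[6]=0 (border '')
j=7 s[j]='a': π[7]=0 (border '')
j=8 s[j]='a': π[8]=0 (border '')
j=9 s[j]='a': π[9]=0 (border '')
j=10 s[j]='a': π[10]=0 (border '')
j=11 s[j]='a': π[11]=0 (border '')
j=12 s[j]='a': π[12]=0 (border '')
j=13 s[j]='b': π[13]=1 (border 'b')
j=14 s[j]='b': π[14]=2 (border 'bb')
j=15 s[j]='b': π[15]=3 (border 'bbb')
j=16 s[j]='a': π[16]=4 (border 'bbba')
j=17 s[j]='b': k: 4→0; π[17]=1 (border 'b')
j=18 s[j]='b': π[18]=2 (border 'bb')
j=19 s[j]='a': k: 2→1→0; π[19]=0 (border '')

[0, 1, 2, 0, 0, 0, 0, 0, 0, 0, 0, 0, 0, 1, 2, 3, 4, 1, 2, 0]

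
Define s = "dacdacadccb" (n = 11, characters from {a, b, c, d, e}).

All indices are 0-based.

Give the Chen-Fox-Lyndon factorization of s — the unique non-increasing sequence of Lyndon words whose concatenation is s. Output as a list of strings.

emit factor 1: 'd' (i=0, period=1)
emit factor 2: 'acd' (i=1, period=3)
emit factor 3: 'acadccb' (i=4, period=7)

["d", "acd", "acadccb"]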